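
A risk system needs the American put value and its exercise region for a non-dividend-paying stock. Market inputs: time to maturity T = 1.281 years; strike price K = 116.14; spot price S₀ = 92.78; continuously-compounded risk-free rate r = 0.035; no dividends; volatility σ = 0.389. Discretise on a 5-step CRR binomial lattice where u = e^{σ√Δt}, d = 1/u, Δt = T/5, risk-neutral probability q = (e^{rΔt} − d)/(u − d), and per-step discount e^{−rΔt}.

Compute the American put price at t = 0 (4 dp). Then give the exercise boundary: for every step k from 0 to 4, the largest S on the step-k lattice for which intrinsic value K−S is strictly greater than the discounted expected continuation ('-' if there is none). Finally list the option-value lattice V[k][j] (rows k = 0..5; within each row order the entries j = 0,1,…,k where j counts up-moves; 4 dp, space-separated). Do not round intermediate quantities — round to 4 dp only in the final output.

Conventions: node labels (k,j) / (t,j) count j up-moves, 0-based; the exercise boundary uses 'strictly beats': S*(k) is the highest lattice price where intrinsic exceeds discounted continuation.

price = 29.3376
boundary = - - 62.5795 76.1979 92.7800
tree:
29.3376
40.5765 17.4066
53.5605 26.9200 7.1662
64.7450 39.9421 12.9616 0.8624
73.9306 53.5605 23.3600 1.6533 0.0000
81.4745 64.7450 39.9421 3.1693 0.0000 0.0000

Δt=0.25620, u=1.21762, d=0.82128, q=0.47366, disc=e^(-rΔt)=0.99107
k=5 terminal: V=max(K-S,0) → 81.4745 64.7450 39.9421 3.1693 0.0000 0.0000
k=4: j=0 S=42.2094 intr=73.9306 cont=72.8938 V=73.9306[EX]; j=1 S=62.5795 intr=53.5605 cont=52.5238 V=53.5605[EX]; j=2 S=92.7800 intr=23.3600 cont=22.3232 V=23.3600[EX]; j=3 S=137.5552 intr=0.0000 cont=1.6533 V=1.6533[hold]; j=4 S=203.9387 intr=0.0000 cont=0.0000 V=0.0000[hold]  S*(4)=92.7800
k=3: j=0 S=51.3950 intr=64.7450 cont=63.7083 V=64.7450[EX]; j=1 S=76.1979 intr=39.9421 cont=38.9053 V=39.9421[EX]; j=2 S=112.9707 intr=3.1693 cont=12.9616 V=12.9616[hold]; j=3 S=167.4898 intr=0.0000 cont=0.8624 V=0.8624[hold]  S*(3)=76.1979
k=2: j=0 S=62.5795 intr=53.5605 cont=52.5238 V=53.5605[EX]; j=1 S=92.7800 intr=23.3600 cont=26.9200 V=26.9200[hold]; j=2 S=137.5552 intr=0.0000 cont=7.1662 V=7.1662[hold]  S*(2)=62.5795
k=1: j=0 S=76.1979 intr=39.9421 cont=40.5765 V=40.5765[hold]; j=1 S=112.9707 intr=3.1693 cont=17.4066 V=17.4066[hold]  S*(1)=-
k=0: j=0 S=92.7800 intr=23.3600 cont=29.3376 V=29.3376[hold]  S*(0)=-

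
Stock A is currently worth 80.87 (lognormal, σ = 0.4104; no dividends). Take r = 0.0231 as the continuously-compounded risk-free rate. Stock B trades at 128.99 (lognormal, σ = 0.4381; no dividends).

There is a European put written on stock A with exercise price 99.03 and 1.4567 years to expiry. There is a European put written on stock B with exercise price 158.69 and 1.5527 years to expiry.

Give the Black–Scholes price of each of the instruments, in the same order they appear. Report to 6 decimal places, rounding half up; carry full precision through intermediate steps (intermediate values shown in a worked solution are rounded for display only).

[stock A put K=99.03]
σ√T = 0.4104·√1.4567 = 0.495327
d₁ = (ln(S/K) + (r+σ²/2)T) / (σ√T) = (ln(80.87/99.03) + (0.0231+0.4104²/2)·1.4567) / 0.495327 = (-0.202580 + 0.156324) / 0.495327 = -0.093384
d₂ = d₁ − σ√T = -0.093384 − 0.495327 = -0.588711
e^{−rT} = 0.966910
N(−d₁) = 0.537201,  N(−d₂) = 0.721972
price = K·e^{−rT}·N(−d₂) − S·N(−d₁) = 69.131105 − 43.443413 = 25.687692
[stock B put K=158.69]
σ√T = 0.4381·√1.5527 = 0.545905
d₁ = (ln(S/K) + (r+σ²/2)T) / (σ√T) = (ln(128.99/158.69) + (0.0231+0.4381²/2)·1.5527) / 0.545905 = (-0.207218 + 0.184873) / 0.545905 = -0.040931
d₂ = d₁ − σ√T = -0.040931 − 0.545905 = -0.586836
e^{−rT} = 0.964768
N(−d₁) = 0.516324,  N(−d₂) = 0.721343
price = K·e^{−rT}·N(−d₂) − S·N(−d₁) = 110.436936 − 66.600687 = 43.836249

price(stock A put K=99.03) = 25.687692
price(stock B put K=158.69) = 43.836249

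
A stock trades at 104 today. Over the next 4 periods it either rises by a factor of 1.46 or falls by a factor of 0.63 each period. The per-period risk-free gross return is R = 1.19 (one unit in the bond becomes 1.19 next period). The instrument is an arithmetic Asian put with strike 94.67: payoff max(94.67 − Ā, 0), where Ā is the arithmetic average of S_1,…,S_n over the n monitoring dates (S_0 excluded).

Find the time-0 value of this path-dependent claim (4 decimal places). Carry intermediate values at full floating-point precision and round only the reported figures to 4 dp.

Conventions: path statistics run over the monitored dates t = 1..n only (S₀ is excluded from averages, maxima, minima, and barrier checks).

Under the martingale measure an up-move has probability p* = 0.6747; value the claim as the probability-weighted average of per-path payoffs, discounted 4 periods at R = 1.19.
Enumerate all 2^4 = 16 price paths (U = up ×1.46, D = down ×0.63); each path with k up-moves has probability p*^k·(1−p*)^(4−k).
DDDD: Ā=37.2964, payoff=57.3736, prob=0.011198
UDDD: Ā=86.4329, payoff=8.2371, prob=0.023226
DUDD: Ā=64.8529, payoff=29.8171, prob=0.023226
UUDD: Ā=150.2940, payoff=0.0000, prob=0.048172
DDUD: Ā=51.2575, payoff=43.4125, prob=0.023226
UDUD: Ā=118.7872, payoff=0.0000, prob=0.048172
DUUD: Ā=97.2072, payoff=0.0000, prob=0.048172
UUUD: Ā=225.2739, payoff=0.0000, prob=0.099911
DDDU: Ā=42.6924, payoff=51.9776, prob=0.023226
UDDU: Ā=98.9380, payoff=0.0000, prob=0.048172
DUDU: Ā=77.3580, payoff=17.3120, prob=0.048172
UUDU: Ā=179.2740, payoff=0.0000, prob=0.099911
DDUU: Ā=63.7626, payoff=30.9074, prob=0.048172
UDUU: Ā=147.7672, payoff=0.0000, prob=0.099911
DUUU: Ā=126.1872, payoff=0.0000, prob=0.099911
UUUU: Ā=292.4338, payoff=0.0000, prob=0.207224
Price = Σ prob·payoff / R^4 = 6.064607 / 2.005339 = 3.0242

price = 3.0242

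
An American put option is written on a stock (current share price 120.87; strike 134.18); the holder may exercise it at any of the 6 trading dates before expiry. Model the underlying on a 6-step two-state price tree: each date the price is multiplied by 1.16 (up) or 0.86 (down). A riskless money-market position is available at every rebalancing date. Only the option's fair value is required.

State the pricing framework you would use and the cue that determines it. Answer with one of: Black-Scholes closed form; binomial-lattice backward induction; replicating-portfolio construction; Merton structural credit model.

framework: binomial-lattice backward induction

Key observation: the defining feature is the embedded early-exercise option across 6 discrete dates on the spot-120.87 tree; pricing the strike-134.18 put means working backward with an exercise test at every node.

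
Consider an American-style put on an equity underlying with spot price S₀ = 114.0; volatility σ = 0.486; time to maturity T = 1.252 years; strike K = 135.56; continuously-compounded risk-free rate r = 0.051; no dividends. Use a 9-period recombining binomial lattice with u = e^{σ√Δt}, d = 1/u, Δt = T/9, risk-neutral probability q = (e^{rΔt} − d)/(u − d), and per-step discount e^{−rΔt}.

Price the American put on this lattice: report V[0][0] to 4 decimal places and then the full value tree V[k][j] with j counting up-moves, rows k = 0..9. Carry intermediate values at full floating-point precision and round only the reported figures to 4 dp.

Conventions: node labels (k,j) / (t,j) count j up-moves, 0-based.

price = 34.1758
tree:
34.1758
44.6673 23.0621
56.6018 32.1119 13.3794
69.3786 43.2922 20.2039 6.0172
80.3506 56.2261 29.6088 10.0846 1.6001
89.5036 69.3786 41.7893 16.5550 3.0656 0.0000
97.1391 80.3506 56.2261 26.4178 5.8735 0.0000 0.0000
103.5088 89.5036 69.3786 40.4597 11.2531 0.0000 0.0000 0.0000
108.8225 97.1391 80.3506 56.2261 21.5600 0.0000 0.0000 0.0000 0.0000
113.2552 103.5088 89.5036 69.3786 40.4597 0.0000 0.0000 0.0000 0.0000 0.0000

params: Δt=0.13911 u=1.19873 d=0.83421 q=0.47434 e^(-rΔt)=0.99293
t_9 payoffs: 113.2552 103.5088 89.5036 69.3786 40.4597 0.0000 0.0000 0.0000 0.0000 0.0000
k=8: node(8,0) S=26.7375 payoff=108.8225 vs cont=107.8641 → 108.8225 [stop]  node(8,1) S=38.4209 payoff=97.1391 vs cont=96.1808 → 97.1391 [stop]  node(8,2) S=55.2094 payoff=80.3506 vs cont=79.3923 → 80.3506 [stop]  node(8,3) S=79.3339 payoff=56.2261 vs cont=55.2677 → 56.2261 [stop]  node(8,4) S=114.0000 payoff=21.5600 vs cont=21.1177 → 21.5600 [stop]  node(8,5) S=163.8139 payoff=0.0000 vs cont=0.0000 → 0.0000 [wait]  node(8,6) S=235.3947 payoff=0.0000 vs cont=0.0000 → 0.0000 [wait]  node(8,7) S=338.2538 payoff=0.0000 vs cont=0.0000 → 0.0000 [wait]  node(8,8) S=486.0586 payoff=0.0000 vs cont=0.0000 → 0.0000 [wait]
k=7: node(7,0) S=32.0512 payoff=103.5088 vs cont=102.5505 → 103.5088 [stop]  node(7,1) S=46.0564 payoff=89.5036 vs cont=88.5453 → 89.5036 [stop]  node(7,2) S=66.1814 payoff=69.3786 vs cont=68.4203 → 69.3786 [stop]  node(7,3) S=95.1003 payoff=40.4597 vs cont=39.5014 → 40.4597 [stop]  node(7,4) S=136.6557 payoff=0.0000 vs cont=11.2531 → 11.2531 [wait]  node(7,5) S=196.3694 payoff=0.0000 vs cont=0.0000 → 0.0000 [wait]  node(7,6) S=282.1758 payoff=0.0000 vs cont=0.0000 → 0.0000 [wait]  node(7,7) S=405.4765 payoff=0.0000 vs cont=0.0000 → 0.0000 [wait]
k=6: node(6,0) S=38.4209 payoff=97.1391 vs cont=96.1808 → 97.1391 [stop]  node(6,1) S=55.2094 payoff=80.3506 vs cont=79.3923 → 80.3506 [stop]  node(6,2) S=79.3339 payoff=56.2261 vs cont=55.2677 → 56.2261 [stop]  node(6,3) S=114.0000 payoff=21.5600 vs cont=26.4178 → 26.4178 [wait]  node(6,4) S=163.8139 payoff=0.0000 vs cont=5.8735 → 5.8735 [wait]  node(6,5) S=235.3947 payoff=0.0000 vs cont=0.0000 → 0.0000 [wait]  node(6,6) S=338.2538 payoff=0.0000 vs cont=0.0000 → 0.0000 [wait]
k=5: node(5,0) S=46.0564 payoff=89.5036 vs cont=88.5453 → 89.5036 [stop]  node(5,1) S=66.1814 payoff=69.3786 vs cont=68.4203 → 69.3786 [stop]  node(5,2) S=95.1003 payoff=40.4597 vs cont=41.7893 → 41.7893 [wait]  node(5,3) S=136.6557 payoff=0.0000 vs cont=16.5550 → 16.5550 [wait]  node(5,4) S=196.3694 payoff=0.0000 vs cont=3.0656 → 3.0656 [wait]  node(5,5) S=282.1758 payoff=0.0000 vs cont=0.0000 → 0.0000 [wait]
k=4: node(4,0) S=55.2094 payoff=80.3506 vs cont=79.3923 → 80.3506 [stop]  node(4,1) S=79.3339 payoff=56.2261 vs cont=55.8940 → 56.2261 [stop]  node(4,2) S=114.0000 payoff=21.5600 vs cont=29.6088 → 29.6088 [wait]  node(4,3) S=163.8139 payoff=0.0000 vs cont=10.0846 → 10.0846 [wait]  node(4,4) S=235.3947 payoff=0.0000 vs cont=1.6001 → 1.6001 [wait]
k=3: node(3,0) S=66.1814 payoff=69.3786 vs cont=68.4203 → 69.3786 [stop]  node(3,1) S=95.1003 payoff=40.4597 vs cont=43.2922 → 43.2922 [wait]  node(3,2) S=136.6557 payoff=0.0000 vs cont=20.2039 → 20.2039 [wait]  node(3,3) S=196.3694 payoff=0.0000 vs cont=6.0172 → 6.0172 [wait]
k=2: node(2,0) S=79.3339 payoff=56.2261 vs cont=56.6018 → 56.6018 [wait]  node(2,1) S=114.0000 payoff=21.5600 vs cont=32.1119 → 32.1119 [wait]  node(2,2) S=163.8139 payoff=0.0000 vs cont=13.3794 → 13.3794 [wait]
k=1: node(1,0) S=95.1003 payoff=40.4597 vs cont=44.6673 → 44.6673 [wait]  node(1,1) S=136.6557 payoff=0.0000 vs cont=23.0621 → 23.0621 [wait]
k=0: node(0,0) S=114.0000 payoff=21.5600 vs cont=34.1758 → 34.1758 [wait]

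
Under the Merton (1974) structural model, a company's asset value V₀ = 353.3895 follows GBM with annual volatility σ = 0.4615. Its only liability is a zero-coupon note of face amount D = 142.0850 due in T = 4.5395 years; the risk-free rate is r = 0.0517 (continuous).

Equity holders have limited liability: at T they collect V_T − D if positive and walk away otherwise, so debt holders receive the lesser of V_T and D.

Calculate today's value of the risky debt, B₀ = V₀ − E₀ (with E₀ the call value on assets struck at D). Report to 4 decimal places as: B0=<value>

Equity is a call on the firm's assets struck at D = 142.0850:
d₁ = [ln(V₀/D) + (r + σ²/2)T] / (σ√T)
   = [ln(353.3895/142.0850) + (0.0517 + 0.5·0.4615²)·4.5395] / (0.4615·√4.5395)
   = [0.911145 + 0.718109] / 0.983277 = 1.656964
d₂ = d₁ − σ√T = 1.656964 − 0.983277 = 0.673687
N(d₁) = 0.951237,  N(d₂) = 0.749745,  e^(−rT) = 0.790814
E₀ = V₀·N(d₁) − D·e^(−rT)·N(d₂)
   = 353.3895·0.951237 − 142.0850·0.790814·0.749745 = 251.913559
B₀ = V₀ − E₀ = 353.3895 − 251.913559 = 101.475941

B0=101.4759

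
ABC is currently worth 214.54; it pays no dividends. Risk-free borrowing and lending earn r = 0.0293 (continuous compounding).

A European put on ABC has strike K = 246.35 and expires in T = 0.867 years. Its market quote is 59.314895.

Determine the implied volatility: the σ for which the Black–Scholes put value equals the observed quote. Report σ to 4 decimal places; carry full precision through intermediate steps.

sigma = 0.5433

At σ = 0.5433 the Black–Scholes value reproduces the quote:
σ√T = 0.5433·√0.867 = 0.505882
d₁ = (ln(S/K) + (r+σ²/2)T) / (σ√T) = (ln(214.54/246.35) + (0.0293+0.5433²/2)·0.867) / 0.505882 = (-0.138257 + 0.153361) / 0.505882 = 0.029857
d₂ = d₁ − σ√T = 0.029857 − 0.505882 = -0.476025
e^{−rT} = 0.974917
N(−d₁) = 0.488090,  N(−d₂) = 0.682972
V = K·e^{−rT}·N(−d₂) − S·N(−d₁) = 164.029807 − 104.714912 = 59.314895 (the quoted price), and the Black–Scholes price is strictly increasing in σ, so σ is unique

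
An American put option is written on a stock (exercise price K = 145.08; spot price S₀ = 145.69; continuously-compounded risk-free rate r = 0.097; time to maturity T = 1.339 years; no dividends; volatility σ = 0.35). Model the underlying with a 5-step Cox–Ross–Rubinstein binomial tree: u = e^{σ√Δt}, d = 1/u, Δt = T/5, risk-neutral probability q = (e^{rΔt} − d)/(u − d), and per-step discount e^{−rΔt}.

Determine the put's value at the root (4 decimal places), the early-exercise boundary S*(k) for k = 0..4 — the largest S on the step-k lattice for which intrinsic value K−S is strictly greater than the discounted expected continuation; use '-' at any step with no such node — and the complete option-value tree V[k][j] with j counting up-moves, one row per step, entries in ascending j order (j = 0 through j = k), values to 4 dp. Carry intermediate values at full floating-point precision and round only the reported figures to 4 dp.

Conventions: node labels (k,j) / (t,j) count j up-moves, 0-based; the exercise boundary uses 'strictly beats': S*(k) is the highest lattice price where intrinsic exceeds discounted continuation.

price = 16.6935
boundary = - - 101.4164 84.6151 101.4164
tree:
16.6935
27.5153 7.8177
43.6636 14.4011 2.3016
60.4649 25.6865 4.9950 0.0000
74.4829 43.6636 10.8403 0.0000 0.0000
86.1785 60.4649 23.5261 0.0000 0.0000 0.0000

Δt=0.26780, u=1.19856, d=0.83433, q=0.52710, disc=e^(-rΔt)=0.97436
k=5 terminal: V=max(K-S,0) → 86.1785 60.4649 23.5261 0.0000 0.0000 0.0000
k=4: j=0 S=70.5971 intr=74.4829 cont=70.7627 V=74.4829[EX]; j=1 S=101.4164 intr=43.6636 cont=39.9434 V=43.6636[EX]; j=2 S=145.6900 intr=0.0000 cont=10.8403 V=10.8403[hold]; j=3 S=209.2913 intr=0.0000 cont=0.0000 V=0.0000[hold]; j=4 S=300.6578 intr=0.0000 cont=0.0000 V=0.0000[hold]  S*(4)=101.4164
k=3: j=0 S=84.6151 intr=60.4649 cont=56.7448 V=60.4649[EX]; j=1 S=121.5539 intr=23.5261 cont=25.6865 V=25.6865[hold]; j=2 S=174.6186 intr=0.0000 cont=4.9950 V=4.9950[hold]; j=3 S=250.8486 intr=0.0000 cont=0.0000 V=0.0000[hold]  S*(3)=84.6151
k=2: j=0 S=101.4164 intr=43.6636 cont=41.0530 V=43.6636[EX]; j=1 S=145.6900 intr=0.0000 cont=14.4011 V=14.4011[hold]; j=2 S=209.2913 intr=0.0000 cont=2.3016 V=2.3016[hold]  S*(2)=101.4164
k=1: j=0 S=121.5539 intr=23.5261 cont=27.5153 V=27.5153[hold]; j=1 S=174.6186 intr=0.0000 cont=7.8177 V=7.8177[hold]  S*(1)=-
k=0: j=0 S=145.6900 intr=0.0000 cont=16.6935 V=16.6935[hold]  S*(0)=-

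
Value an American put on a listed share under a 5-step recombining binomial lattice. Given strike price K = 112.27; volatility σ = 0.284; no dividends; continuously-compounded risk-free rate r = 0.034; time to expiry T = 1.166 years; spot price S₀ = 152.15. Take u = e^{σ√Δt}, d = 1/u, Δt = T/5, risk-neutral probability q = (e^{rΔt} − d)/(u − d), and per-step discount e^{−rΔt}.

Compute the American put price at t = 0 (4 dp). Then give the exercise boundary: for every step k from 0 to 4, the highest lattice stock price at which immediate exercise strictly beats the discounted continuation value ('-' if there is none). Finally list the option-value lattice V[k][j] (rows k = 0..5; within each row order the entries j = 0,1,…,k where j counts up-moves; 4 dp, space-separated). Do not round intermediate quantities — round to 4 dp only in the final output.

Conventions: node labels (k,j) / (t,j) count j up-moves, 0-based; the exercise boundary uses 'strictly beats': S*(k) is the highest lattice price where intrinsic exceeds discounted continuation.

params: Δt=0.23320 u=1.14700 d=0.87184 q=0.49470 e^(-rΔt)=0.99210
t_5 payoffs: 35.6286 11.4407 0.0000 0.0000 0.0000 0.0000
t_4: node(4,0) S=87.9074 payoff=24.3626 vs cont=23.4760 → 24.3626 [stop]  node(4,1) S=115.6508 payoff=0.0000 vs cont=5.7353 → 5.7353 [wait]  node(4,2) S=152.1500 payoff=0.0000 vs cont=0.0000 → 0.0000 [wait]  node(4,3) S=200.1683 payoff=0.0000 vs cont=0.0000 → 0.0000 [wait]  node(4,4) S=263.3411 payoff=0.0000 vs cont=0.0000 → 0.0000 [wait]  ⇒ S*(4)=87.9074
t_3: node(3,0) S=100.8293 payoff=11.4407 vs cont=15.0281 → 15.0281 [wait]  node(3,1) S=132.6509 payoff=0.0000 vs cont=2.8752 → 2.8752 [wait]  node(3,2) S=174.5154 payoff=0.0000 vs cont=0.0000 → 0.0000 [wait]  node(3,3) S=229.5921 payoff=0.0000 vs cont=0.0000 → 0.0000 [wait]  ⇒ S*(3)=-
t_2: node(2,0) S=115.6508 payoff=0.0000 vs cont=8.9449 → 8.9449 [wait]  node(2,1) S=152.1500 payoff=0.0000 vs cont=1.4414 → 1.4414 [wait]  node(2,2) S=200.1683 payoff=0.0000 vs cont=0.0000 → 0.0000 [wait]  ⇒ S*(2)=-
t_1: node(1,0) S=132.6509 payoff=0.0000 vs cont=5.1916 → 5.1916 [wait]  node(1,1) S=174.5154 payoff=0.0000 vs cont=0.7226 → 0.7226 [wait]  ⇒ S*(1)=-
t_0: node(0,0) S=152.1500 payoff=0.0000 vs cont=2.9572 → 2.9572 [wait]  ⇒ S*(0)=-

price = 2.9572
boundary = - - - - 87.9074
tree:
2.9572
5.1916 0.7226
8.9449 1.4414 0.0000
15.0281 2.8752 0.0000 0.0000
24.3626 5.7353 0.0000 0.0000 0.0000
35.6286 11.4407 0.0000 0.0000 0.0000 0.0000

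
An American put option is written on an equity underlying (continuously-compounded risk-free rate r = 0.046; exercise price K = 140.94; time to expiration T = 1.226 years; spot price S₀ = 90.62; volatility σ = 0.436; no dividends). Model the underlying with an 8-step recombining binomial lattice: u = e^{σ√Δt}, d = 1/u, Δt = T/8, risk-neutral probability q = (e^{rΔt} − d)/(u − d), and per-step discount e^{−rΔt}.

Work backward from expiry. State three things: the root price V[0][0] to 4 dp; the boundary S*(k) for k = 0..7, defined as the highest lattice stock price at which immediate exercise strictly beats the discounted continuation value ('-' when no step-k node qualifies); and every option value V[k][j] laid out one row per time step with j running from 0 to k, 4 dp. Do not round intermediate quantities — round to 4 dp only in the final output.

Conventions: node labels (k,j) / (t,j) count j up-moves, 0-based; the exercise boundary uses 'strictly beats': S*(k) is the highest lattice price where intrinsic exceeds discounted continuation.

params: Δt=0.15325 u=1.18611 d=0.84309 q=0.47806 e^(-rΔt)=0.99298
t_8 payoffs: 117.8079 108.3963 95.1554 76.5272 50.3200 13.4500 0.0000 0.0000 0.0000
t_7: node(7,0) S=27.4373 payoff=113.5027 vs cont=112.5126 → 113.5027 [stop]  node(7,1) S=38.6006 payoff=102.3394 vs cont=101.3494 → 102.3394 [stop]  node(7,2) S=54.3057 payoff=86.6343 vs cont=85.6442 → 86.6343 [stop]  node(7,3) S=76.4008 payoff=64.5392 vs cont=63.5491 → 64.5392 [stop]  node(7,4) S=107.4856 payoff=33.4544 vs cont=32.4644 → 33.4544 [stop]  node(7,5) S=151.2176 payoff=0.0000 vs cont=6.9708 → 6.9708 [wait]  node(7,6) S=212.7426 payoff=0.0000 vs cont=0.0000 → 0.0000 [wait]  node(7,7) S=299.2999 payoff=0.0000 vs cont=0.0000 → 0.0000 [wait]  ⇒ S*(7)=107.4856
t_6: node(6,0) S=32.5437 payoff=108.3963 vs cont=107.4062 → 108.3963 [stop]  node(6,1) S=45.7846 payoff=95.1554 vs cont=94.1653 → 95.1554 [stop]  node(6,2) S=64.4128 payoff=76.5272 vs cont=75.5372 → 76.5272 [stop]  node(6,3) S=90.6200 payoff=50.3200 vs cont=49.3299 → 50.3200 [stop]  node(6,4) S=127.4900 payoff=13.4500 vs cont=20.6477 → 20.6477 [wait]  node(6,5) S=179.3612 payoff=0.0000 vs cont=3.6128 → 3.6128 [wait]  node(6,6) S=252.3368 payoff=0.0000 vs cont=0.0000 → 0.0000 [wait]  ⇒ S*(6)=90.6200
t_5: node(5,0) S=38.6006 payoff=102.3394 vs cont=101.3494 → 102.3394 [stop]  node(5,1) S=54.3057 payoff=86.6343 vs cont=85.6442 → 86.6343 [stop]  node(5,2) S=76.4008 payoff=64.5392 vs cont=63.5491 → 64.5392 [stop]  node(5,3) S=107.4856 payoff=33.4544 vs cont=35.8811 → 35.8811 [wait]  node(5,4) S=151.2176 payoff=0.0000 vs cont=12.4162 → 12.4162 [wait]  node(5,5) S=212.7426 payoff=0.0000 vs cont=1.8724 → 1.8724 [wait]  ⇒ S*(5)=76.4008
t_4: node(4,0) S=45.7846 payoff=95.1554 vs cont=94.1653 → 95.1554 [stop]  node(4,1) S=64.4128 payoff=76.5272 vs cont=75.5372 → 76.5272 [stop]  node(4,2) S=90.6200 payoff=50.3200 vs cont=50.4819 → 50.4819 [wait]  node(4,3) S=127.4900 payoff=13.4500 vs cont=24.4903 → 24.4903 [wait]  node(4,4) S=179.3612 payoff=0.0000 vs cont=7.3239 → 7.3239 [wait]  ⇒ S*(4)=64.4128
t_3: node(3,0) S=54.3057 payoff=86.6343 vs cont=85.6442 → 86.6343 [stop]  node(3,1) S=76.4008 payoff=64.5392 vs cont=63.6260 → 64.5392 [stop]  node(3,2) S=107.4856 payoff=33.4544 vs cont=37.7891 → 37.7891 [wait]  node(3,3) S=151.2176 payoff=0.0000 vs cont=16.1694 → 16.1694 [wait]  ⇒ S*(3)=76.4008
t_2: node(2,0) S=64.4128 payoff=76.5272 vs cont=75.5372 → 76.5272 [stop]  node(2,1) S=90.6200 payoff=50.3200 vs cont=51.3876 → 51.3876 [wait]  node(2,2) S=127.4900 payoff=13.4500 vs cont=27.2608 → 27.2608 [wait]  ⇒ S*(2)=64.4128
t_1: node(1,0) S=76.4008 payoff=64.5392 vs cont=64.0559 → 64.5392 [stop]  node(1,1) S=107.4856 payoff=33.4544 vs cont=39.5737 → 39.5737 [wait]  ⇒ S*(1)=76.4008
t_0: node(0,0) S=90.6200 payoff=50.3200 vs cont=52.2347 → 52.2347 [wait]  ⇒ S*(0)=-

price = 52.2347
boundary = - 76.4008 64.4128 76.4008 64.4128 76.4008 90.6200 107.4856
tree:
52.2347
64.5392 39.5737
76.5272 51.3876 27.2608
86.6343 64.5392 37.7891 16.1694
95.1554 76.5272 50.4819 24.4903 7.3239
102.3394 86.6343 64.5392 35.8811 12.4162 1.8724
108.3963 95.1554 76.5272 50.3200 20.6477 3.6128 0.0000
113.5027 102.3394 86.6343 64.5392 33.4544 6.9708 0.0000 0.0000
117.8079 108.3963 95.1554 76.5272 50.3200 13.4500 0.0000 0.0000 0.0000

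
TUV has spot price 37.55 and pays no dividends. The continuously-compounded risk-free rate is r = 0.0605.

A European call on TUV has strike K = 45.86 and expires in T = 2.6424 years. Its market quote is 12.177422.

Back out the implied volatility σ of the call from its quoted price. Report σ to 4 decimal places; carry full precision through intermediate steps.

At σ = 0.5370 the Black–Scholes value reproduces the quote:
σ√T = 0.537·√2.6424 = 0.872918
d₁ = (ln(S/K) + (r+σ²/2)T) / (σ√T) = (ln(37.55/45.86) + (0.0605+0.537²/2)·2.6424) / 0.872918 = (-0.199920 + 0.540858) / 0.872918 = 0.390573
d₂ = d₁ − σ√T = 0.390573 − 0.872918 = -0.482345
e^{−rT} = 0.852259
N(d₁) = 0.651944,  N(d₂) = 0.314780
V = S·N(d₁) − K·e^{−rT}·N(d₂) = 24.480483 − 12.303061 = 12.177422 (equal to the quote); since ∂V/∂σ > 0 for all σ, the implied volatility is unique

sigma = 0.5370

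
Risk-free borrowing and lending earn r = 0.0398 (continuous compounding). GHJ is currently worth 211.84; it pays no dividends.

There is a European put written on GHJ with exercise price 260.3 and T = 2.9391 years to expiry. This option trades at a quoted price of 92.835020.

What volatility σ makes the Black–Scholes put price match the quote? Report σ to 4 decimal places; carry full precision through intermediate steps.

sigma = 0.5666

At σ = 0.5666 the Black–Scholes value reproduces the quote:
σ√T = 0.5666·√2.9391 = 0.971368
d₁ = (ln(S/K) + (r+σ²/2)T) / (σ√T) = (ln(211.84/260.3) + (0.0398+0.5666²/2)·2.9391) / 0.971368 = (-0.206004 + 0.588754) / 0.971368 = 0.394032
d₂ = d₁ − σ√T = 0.394032 − 0.971368 = -0.577335
e^{−rT} = 0.889606
N(−d₁) = 0.346779,  N(−d₂) = 0.718144
V = K·e^{−rT}·N(−d₂) − S·N(−d₁) = 166.296588 − 73.461568 = 92.835020 (equal to the quote); since ∂V/∂σ > 0 for all σ, the implied volatility is unique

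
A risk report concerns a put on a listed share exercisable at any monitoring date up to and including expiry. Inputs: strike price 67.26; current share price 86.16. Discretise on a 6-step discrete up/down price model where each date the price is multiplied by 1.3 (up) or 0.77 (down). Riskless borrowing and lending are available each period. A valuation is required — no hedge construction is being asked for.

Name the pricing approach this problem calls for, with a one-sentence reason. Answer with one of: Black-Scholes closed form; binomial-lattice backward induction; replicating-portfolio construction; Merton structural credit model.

framework: binomial-lattice backward induction

Key observation: the exercise right at every one of the 6 steps is what matters: each node needs max(67.26 − S, continuation), which only the stepwise tree valuation starting from spot 86.16 delivers.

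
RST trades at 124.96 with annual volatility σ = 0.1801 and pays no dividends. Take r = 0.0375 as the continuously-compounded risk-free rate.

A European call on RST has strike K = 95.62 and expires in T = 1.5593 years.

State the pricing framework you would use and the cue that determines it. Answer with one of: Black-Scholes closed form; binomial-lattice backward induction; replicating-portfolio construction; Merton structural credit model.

framework: Black-Scholes closed form

Key observation: the strike-95.62 call on RST is European-exercise on a continuously-modelled lognormal underlying, so its value is a single closed-form evaluation.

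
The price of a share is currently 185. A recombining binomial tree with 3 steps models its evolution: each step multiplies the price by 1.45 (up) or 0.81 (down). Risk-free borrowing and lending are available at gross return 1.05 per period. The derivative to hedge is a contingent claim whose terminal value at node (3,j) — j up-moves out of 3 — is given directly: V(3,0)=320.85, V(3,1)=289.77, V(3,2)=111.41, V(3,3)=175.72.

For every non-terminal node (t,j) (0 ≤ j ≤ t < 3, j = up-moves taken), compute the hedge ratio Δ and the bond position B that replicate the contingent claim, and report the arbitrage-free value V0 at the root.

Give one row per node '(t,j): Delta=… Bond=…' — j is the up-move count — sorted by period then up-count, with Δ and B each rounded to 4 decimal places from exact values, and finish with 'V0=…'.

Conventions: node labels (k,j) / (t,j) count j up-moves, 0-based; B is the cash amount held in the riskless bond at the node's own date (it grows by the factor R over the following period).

(0,0): Delta=-0.6642 Bond=333.9273
(1,0): Delta=-0.8571 Bond=379.5293
(1,1): Delta=-0.4846 Bond=302.4475
(2,0): Delta=-0.4001 Bond=343.0339
(2,1): Delta=-1.2826 Bond=490.9589
(2,2): Delta=0.2583 Bond=28.5882
V0=211.0485

Arbitrage-free pricing uses the up-move probability p* = (R−d)/(u−d) = 0.3750, discounting each step at R = 1.05.
At maturity the claim pays: V(3,0)=320.8500, V(3,1)=289.7700, V(3,2)=111.4100, V(3,3)=175.7200
(2,0): S=121.3785. Δ = (V_up−V_dn)/(S_up−S_dn) = (289.7700−320.8500)/(175.9988−98.3166) = -0.4001. V = [p*·289.7700 + (1−p*)·320.8500]/1.05 = 294.4714. B = V − Δ·S = 343.0339.
(2,1): S=217.2825. Δ = (V_up−V_dn)/(S_up−S_dn) = (111.4100−289.7700)/(315.0596−175.9988) = -1.2826. V = [p*·111.4100 + (1−p*)·289.7700]/1.05 = 212.2714. B = V − Δ·S = 490.9589.
(2,2): S=388.9625. Δ = (V_up−V_dn)/(S_up−S_dn) = (175.7200−111.4100)/(563.9956−315.0596) = 0.2583. V = [p*·175.7200 + (1−p*)·111.4100]/1.05 = 129.0726. B = V − Δ·S = 28.5882.
(1,0): S=149.8500. Δ = (V_up−V_dn)/(S_up−S_dn) = (212.2714−294.4714)/(217.2825−121.3785) = -0.8571. V = [p*·212.2714 + (1−p*)·294.4714]/1.05 = 251.0918. B = V − Δ·S = 379.5293.
(1,1): S=268.2500. Δ = (V_up−V_dn)/(S_up−S_dn) = (129.0726−212.2714)/(388.9625−217.2825) = -0.4846. V = [p*·129.0726 + (1−p*)·212.2714]/1.05 = 172.4494. B = V − Δ·S = 302.4475.
(0,0): S=185.0000. Δ = (V_up−V_dn)/(S_up−S_dn) = (172.4494−251.0918)/(268.2500−149.8500) = -0.6642. V = [p*·172.4494 + (1−p*)·251.0918]/1.05 = 211.0485. B = V − Δ·S = 333.9273.
As a check, the time-0 holding Δ(0,0)·S0 + B(0,0) comes to 211.0485 — exactly V0.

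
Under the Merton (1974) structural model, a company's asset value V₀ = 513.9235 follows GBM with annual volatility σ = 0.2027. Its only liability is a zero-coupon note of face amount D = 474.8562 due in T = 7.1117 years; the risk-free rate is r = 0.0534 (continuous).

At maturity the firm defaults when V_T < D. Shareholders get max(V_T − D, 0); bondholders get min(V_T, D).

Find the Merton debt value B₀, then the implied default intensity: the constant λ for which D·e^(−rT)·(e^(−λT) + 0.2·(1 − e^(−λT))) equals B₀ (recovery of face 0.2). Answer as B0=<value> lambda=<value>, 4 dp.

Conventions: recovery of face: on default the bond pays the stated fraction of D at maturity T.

With assets at 513.9235 and a single debt payment of 474.8562 at 7.1117 years:
d₁ = [ln(V₀/D) + (r + σ²/2)T] / (σ√T)
   = [ln(513.9235/474.8562) + (0.0534 + 0.5·0.2027²)·7.1117] / (0.2027·√7.1117)
   = [0.079062 + 0.525865] / 0.540556 = 1.119084
d₂ = d₁ − σ√T = 1.119084 − 0.540556 = 0.578529
N(d₁) = 0.868448,  N(d₂) = 0.718546,  e^(−rT) = 0.684022
E₀ = V₀·N(d₁) − D·e^(−rT)·N(d₂)
   = 513.9235·0.868448 − 474.8562·0.684022·0.718546 = 212.923153
B₀ = V₀ − E₀ = 513.9235 − 212.923153 = 301.000347
e^(−λT) = (B₀·e^(rT)/D − 0.2)/(1 − 0.2) = (301.0003·1.461941/474.8562 − 0.2)/0.8 = 0.90836273
λ = −ln(0.90836273)/7.1117 = 0.013515

B0=301.0003 lambda=0.0135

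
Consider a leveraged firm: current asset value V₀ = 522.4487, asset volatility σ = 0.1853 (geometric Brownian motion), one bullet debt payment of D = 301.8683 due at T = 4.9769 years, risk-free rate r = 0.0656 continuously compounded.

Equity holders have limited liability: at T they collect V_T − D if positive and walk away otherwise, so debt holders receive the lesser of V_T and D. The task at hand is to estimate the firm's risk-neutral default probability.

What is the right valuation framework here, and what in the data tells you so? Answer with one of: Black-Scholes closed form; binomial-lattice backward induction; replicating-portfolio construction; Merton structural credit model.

framework: Merton structural credit model

Key observation: the question is about default risk generated by asset-value dynamics against a debt face of 301.8683 — the structural framework prices exactly that.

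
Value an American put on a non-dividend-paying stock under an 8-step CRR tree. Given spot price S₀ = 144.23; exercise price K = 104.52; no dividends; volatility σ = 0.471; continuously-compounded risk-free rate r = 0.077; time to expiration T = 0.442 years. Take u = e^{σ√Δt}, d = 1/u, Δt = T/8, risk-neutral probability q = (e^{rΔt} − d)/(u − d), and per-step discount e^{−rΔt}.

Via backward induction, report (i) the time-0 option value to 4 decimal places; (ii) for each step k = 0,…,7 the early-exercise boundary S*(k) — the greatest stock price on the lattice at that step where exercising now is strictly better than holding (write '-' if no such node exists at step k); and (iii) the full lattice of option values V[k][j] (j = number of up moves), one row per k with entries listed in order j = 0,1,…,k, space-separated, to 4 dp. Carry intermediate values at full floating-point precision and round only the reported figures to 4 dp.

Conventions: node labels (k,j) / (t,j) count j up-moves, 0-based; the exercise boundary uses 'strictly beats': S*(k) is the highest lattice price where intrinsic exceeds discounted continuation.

Δt=0.05525  u=1.11707  d=0.89520  q=0.49157  discount=0.99575
step 8 (expiry): payoffs max(K−S,0) = 45.0347 30.2914 11.8941 0.0000 0.0000 0.0000 0.0000 0.0000 0.0000
step 7: (k=7,j=0): S=66.4493, K−S=38.0707, hold=37.6270 ⇒ V=38.0707 exercise | (k=7,j=1): S=82.9186, K−S=21.6014, hold=21.1577 ⇒ V=21.6014 exercise | (k=7,j=2): S=103.4697, K−S=1.0503, hold=6.0217 ⇒ V=6.0217 continue | (k=7,j=3): S=129.1144, K−S=0.0000, hold=0.0000 ⇒ V=0.0000 continue | (k=7,j=4): S=161.1151, K−S=0.0000, hold=0.0000 ⇒ V=0.0000 continue | (k=7,j=5): S=201.0471, K−S=0.0000, hold=0.0000 ⇒ V=0.0000 continue | (k=7,j=6): S=250.8762, K−S=0.0000, hold=0.0000 ⇒ V=0.0000 continue | (k=7,j=7): S=313.0552, K−S=0.0000, hold=0.0000 ⇒ V=0.0000 continue  boundary S*=82.9186
step 6: (k=6,j=0): S=74.2286, K−S=30.2914, hold=29.8477 ⇒ V=30.2914 exercise | (k=6,j=1): S=92.6259, K−S=11.8941, hold=13.8838 ⇒ V=13.8838 continue | (k=6,j=2): S=115.5830, K−S=0.0000, hold=3.0486 ⇒ V=3.0486 continue | (k=6,j=3): S=144.2300, K−S=0.0000, hold=0.0000 ⇒ V=0.0000 continue | (k=6,j=4): S=179.9771, K−S=0.0000, hold=0.0000 ⇒ V=0.0000 continue | (k=6,j=5): S=224.5839, K−S=0.0000, hold=0.0000 ⇒ V=0.0000 continue | (k=6,j=6): S=280.2465, K−S=0.0000, hold=0.0000 ⇒ V=0.0000 continue  boundary S*=74.2286
step 5: (k=5,j=0): S=82.9186, K−S=21.6014, hold=22.1316 ⇒ V=22.1316 continue | (k=5,j=1): S=103.4697, K−S=1.0503, hold=8.5213 ⇒ V=8.5213 continue | (k=5,j=2): S=129.1144, K−S=0.0000, hold=1.5434 ⇒ V=1.5434 continue | (k=5,j=3): S=161.1151, K−S=0.0000, hold=0.0000 ⇒ V=0.0000 continue | (k=5,j=4): S=201.0471, K−S=0.0000, hold=0.0000 ⇒ V=0.0000 continue | (k=5,j=5): S=250.8762, K−S=0.0000, hold=0.0000 ⇒ V=0.0000 continue  boundary S*=-
step 4: (k=4,j=0): S=92.6259, K−S=11.8941, hold=15.3757 ⇒ V=15.3757 continue | (k=4,j=1): S=115.5830, K−S=0.0000, hold=5.0696 ⇒ V=5.0696 continue | (k=4,j=2): S=144.2300, K−S=0.0000, hold=0.7814 ⇒ V=0.7814 continue | (k=4,j=3): S=179.9771, K−S=0.0000, hold=0.0000 ⇒ V=0.0000 continue | (k=4,j=4): S=224.5839, K−S=0.0000, hold=0.0000 ⇒ V=0.0000 continue  boundary S*=-
step 3: (k=3,j=0): S=103.4697, K−S=1.0503, hold=10.2658 ⇒ V=10.2658 continue | (k=3,j=1): S=129.1144, K−S=0.0000, hold=2.9491 ⇒ V=2.9491 continue | (k=3,j=2): S=161.1151, K−S=0.0000, hold=0.3956 ⇒ V=0.3956 continue | (k=3,j=3): S=201.0471, K−S=0.0000, hold=0.0000 ⇒ V=0.0000 continue  boundary S*=-
step 2: (k=2,j=0): S=115.5830, K−S=0.0000, hold=6.6408 ⇒ V=6.6408 continue | (k=2,j=1): S=144.2300, K−S=0.0000, hold=1.6867 ⇒ V=1.6867 continue | (k=2,j=2): S=179.9771, K−S=0.0000, hold=0.2003 ⇒ V=0.2003 continue  boundary S*=-
step 1: (k=1,j=0): S=129.1144, K−S=0.0000, hold=4.1877 ⇒ V=4.1877 continue | (k=1,j=1): S=161.1151, K−S=0.0000, hold=0.9520 ⇒ V=0.9520 continue  boundary S*=-
step 0: (k=0,j=0): S=144.2300, K−S=0.0000, hold=2.5861 ⇒ V=2.5861 continue  boundary S*=-

price = 2.5861
boundary = - - - - - - 74.2286 82.9186
tree:
2.5861
4.1877 0.9520
6.6408 1.6867 0.2003
10.2658 2.9491 0.3956 0.0000
15.3757 5.0696 0.7814 0.0000 0.0000
22.1316 8.5213 1.5434 0.0000 0.0000 0.0000
30.2914 13.8838 3.0486 0.0000 0.0000 0.0000 0.0000
38.0707 21.6014 6.0217 0.0000 0.0000 0.0000 0.0000 0.0000
45.0347 30.2914 11.8941 0.0000 0.0000 0.0000 0.0000 0.0000 0.0000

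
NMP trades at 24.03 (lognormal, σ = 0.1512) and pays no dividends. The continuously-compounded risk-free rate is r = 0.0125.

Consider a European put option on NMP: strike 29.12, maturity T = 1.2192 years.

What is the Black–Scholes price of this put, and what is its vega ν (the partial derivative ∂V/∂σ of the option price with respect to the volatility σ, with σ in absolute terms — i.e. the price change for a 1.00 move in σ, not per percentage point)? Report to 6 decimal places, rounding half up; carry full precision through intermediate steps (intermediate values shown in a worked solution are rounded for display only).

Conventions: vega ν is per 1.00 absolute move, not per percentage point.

price = 4.974474
ν = 6.574278

σ√T = 0.1512·√1.2192 = 0.166951
d₁ = (ln(S/K) + (r+σ²/2)T) / (σ√T) = (ln(24.03/29.12) + (0.0125+0.1512²/2)·1.2192) / 0.166951 = (-0.192122 + 0.029176) / 0.166951 = -0.976009
d₂ = d₁ − σ√T = -0.976009 − 0.166951 = -1.142961
e^{−rT} = 0.984876
N(−d₁) = 0.835470,  N(−d₂) = 0.873473
Put price V = K·e^{−rT}·N(−d₂) − S·N(−d₁) = 25.050821 − 20.076347 = 4.974474
φ(d₁) = (1/√(2π))·e^{−d₁²/2} = 0.247775
ν = S·φ(d₁)·√T = 6.574278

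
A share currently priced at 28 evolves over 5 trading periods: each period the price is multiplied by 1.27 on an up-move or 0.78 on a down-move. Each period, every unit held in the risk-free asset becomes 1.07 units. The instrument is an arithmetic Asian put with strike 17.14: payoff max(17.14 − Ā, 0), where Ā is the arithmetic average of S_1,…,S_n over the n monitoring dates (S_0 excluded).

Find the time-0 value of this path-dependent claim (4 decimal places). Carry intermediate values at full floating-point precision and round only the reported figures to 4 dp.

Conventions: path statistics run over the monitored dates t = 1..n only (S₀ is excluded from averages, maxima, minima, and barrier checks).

price = 0.0560

Under the martingale measure an up-move has probability p* = 0.5918; value the claim as the probability-weighted average of per-path payoffs, discounted 5 periods at R = 1.07.
Enumerate all 2^5 = 32 price paths (U = up ×1.27, D = down ×0.78); each path with k up-moves has probability p*^k·(1−p*)^(5−k).
DDDDD: Ā=14.1222, payoff=3.0178, prob=0.011328
UDDDD: Ā=22.9938, payoff=0.0000, prob=0.016426
DUDDD: Ā=20.2498, payoff=0.0000, prob=0.016426
UUDDD: Ā=32.9709, payoff=0.0000, prob=0.023818
DDUDD: Ā=18.1095, payoff=0.0000, prob=0.016426
UDUDD: Ā=29.4860, payoff=0.0000, prob=0.023818
DUUDD: Ā=26.7420, payoff=0.0000, prob=0.023818
UUUDD: Ā=43.5414, payoff=0.0000, prob=0.034536
DDDUD: Ā=16.4401, payoff=0.6999, prob=0.016426
UDDUD: Ā=26.7678, payoff=0.0000, prob=0.023818
DUDUD: Ā=24.0238, payoff=0.0000, prob=0.023818
UUDUD: Ā=39.1156, payoff=0.0000, prob=0.034536
DDUUD: Ā=21.8835, payoff=0.0000, prob=0.023818
UDUUD: Ā=35.6308, payoff=0.0000, prob=0.034536
DUUUD: Ā=32.8868, payoff=0.0000, prob=0.034536
UUUUD: Ā=53.5464, payoff=0.0000, prob=0.050077
DDDDU: Ā=15.1379, payoff=2.0021, prob=0.016426
UDDDU: Ā=24.6476, payoff=0.0000, prob=0.023818
DUDDU: Ā=21.9036, payoff=0.0000, prob=0.023818
UUDDU: Ā=35.6635, payoff=0.0000, prob=0.034536
DDUDU: Ā=19.7633, payoff=0.0000, prob=0.023818
UDUDU: Ā=32.1786, payoff=0.0000, prob=0.034536
DUUDU: Ā=29.4346, payoff=0.0000, prob=0.034536
UUUDU: Ā=47.9256, payoff=0.0000, prob=0.050077
DDDUU: Ā=18.0938, payoff=0.0000, prob=0.023818
UDDUU: Ā=29.4604, payoff=0.0000, prob=0.034536
DUDUU: Ā=26.7164, payoff=0.0000, prob=0.034536
UUDUU: Ā=43.4998, payoff=0.0000, prob=0.050077
DDUUU: Ā=24.5761, payoff=0.0000, prob=0.034536
UDUUU: Ā=40.0150, payoff=0.0000, prob=0.050077
DUUUU: Ā=37.2710, payoff=0.0000, prob=0.050077
UUUUU: Ā=60.6848, payoff=0.0000, prob=0.072612
Price = Σ prob·payoff / R^5 = 0.078572 / 1.402552 = 0.0560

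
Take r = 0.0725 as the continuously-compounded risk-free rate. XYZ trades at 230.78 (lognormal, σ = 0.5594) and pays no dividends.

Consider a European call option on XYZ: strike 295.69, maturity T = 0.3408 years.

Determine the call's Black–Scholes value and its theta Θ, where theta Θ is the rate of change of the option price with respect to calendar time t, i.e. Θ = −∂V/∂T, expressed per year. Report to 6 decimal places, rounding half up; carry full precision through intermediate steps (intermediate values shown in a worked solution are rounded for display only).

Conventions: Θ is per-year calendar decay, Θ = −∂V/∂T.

price = 12.291378
Θ = -42.687027

σ√T = 0.5594·√0.3408 = 0.326567
d₁ = (ln(S/K) + (r+σ²/2)T) / (σ√T) = (ln(230.78/295.69) + (0.0725+0.5594²/2)·0.3408) / 0.326567 = (-0.247847 + 0.078031) / 0.326567 = -0.520003
d₂ = d₁ − σ√T = -0.520003 − 0.326567 = -0.846570
e^{−rT} = 0.975595
N(d₁) = 0.301531,  N(d₂) = 0.198617
Call price V = S·N(d₁) − K·e^{−rT}·N(d₂) = 69.587280 − 57.295902 = 12.291378
φ(d₁) = (1/√(2π))·e^{−d₁²/2} = 0.348492
Θ = −S·φ(d₁)·σ/(2√T) − r·K·e^{−rT}·N(d₂) = −38.533074 − 4.153953 = -42.687027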